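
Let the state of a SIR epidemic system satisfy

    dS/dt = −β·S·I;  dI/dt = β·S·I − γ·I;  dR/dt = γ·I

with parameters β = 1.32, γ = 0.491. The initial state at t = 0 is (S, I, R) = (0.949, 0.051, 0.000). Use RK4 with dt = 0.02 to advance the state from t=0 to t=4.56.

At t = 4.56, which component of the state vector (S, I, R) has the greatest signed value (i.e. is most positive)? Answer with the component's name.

largest component: R

t=0.000: state=(0.949, 0.051, 0.000)
step 1 (dt=0.02): k1=(-0.064, 0.039, 0.025), k2=(-0.064, 0.039, 0.025), k3=(-0.064, 0.039, 0.025), k4=(-0.065, 0.039, 0.025); state += dt/6·(k1+2k2+2k3+k4)
t=0.020: state=(0.948, 0.052, 0.001)
t=0.040: state=(0.946, 0.053, 0.001)
t=0.060: state=(0.945, 0.053, 0.002)
continuing one RK4 step at a time; state shown every 10 steps (Δt=0.2):
t=0.200: state=(0.935, 0.059, 0.005)
t=0.400: state=(0.920, 0.069, 0.012)
t=0.600: state=(0.902, 0.079, 0.019)
t=0.800: state=(0.882, 0.091, 0.027)
t=1.000: state=(0.860, 0.104, 0.037)
t=1.200: state=(0.835, 0.117, 0.048)
t=1.400: state=(0.808, 0.132, 0.060)
t=1.600: state=(0.779, 0.148, 0.074)
t=1.800: state=(0.747, 0.164, 0.089)
t=2.000: state=(0.714, 0.180, 0.106)
t=2.200: state=(0.679, 0.196, 0.124)
t=2.400: state=(0.644, 0.212, 0.144)
t=2.600: state=(0.608, 0.227, 0.166)
t=2.800: state=(0.571, 0.240, 0.189)
t=3.000: state=(0.535, 0.252, 0.213)
t=3.200: state=(0.500, 0.262, 0.238)
t=3.400: state=(0.466, 0.269, 0.264)
t=3.600: state=(0.434, 0.275, 0.291)
t=3.800: state=(0.403, 0.278, 0.318)
t=4.000: state=(0.375, 0.280, 0.346)
t=4.200: state=(0.348, 0.279, 0.373)
t=4.400: state=(0.323, 0.276, 0.400)
t=4.560: state=(0.305, 0.273, 0.422)
compare at T: S=0.305, I=0.273, R=0.422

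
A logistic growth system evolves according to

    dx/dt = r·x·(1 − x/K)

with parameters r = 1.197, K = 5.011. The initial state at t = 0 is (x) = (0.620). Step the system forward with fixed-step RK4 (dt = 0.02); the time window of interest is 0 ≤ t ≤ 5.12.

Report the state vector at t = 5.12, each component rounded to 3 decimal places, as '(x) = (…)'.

t=0.000: state=(0.620)
step 1 (dt=0.02): k1=(0.650), k2=(0.656), k3=(0.656), k4=(0.662); state += dt/6·(k1+2k2+2k3+k4)
t=0.020: state=(0.633)
t=0.040: state=(0.646)
t=0.060: state=(0.660)
continuing one RK4 step at a time; state shown every 10 steps (Δt=0.2):
t=0.200: state=(0.762)
t=0.400: state=(0.930)
t=0.600: state=(1.125)
t=0.800: state=(1.348)
t=1.000: state=(1.596)
t=1.200: state=(1.867)
t=1.400: state=(2.155)
t=1.600: state=(2.452)
t=1.800: state=(2.752)
t=2.000: state=(3.044)
t=2.200: state=(3.321)
t=2.400: state=(3.578)
t=2.600: state=(3.810)
t=2.800: state=(4.015)
t=3.000: state=(4.192)
t=3.200: state=(4.343)
t=3.400: state=(4.470)
t=3.600: state=(4.575)
t=3.800: state=(4.662)
t=4.000: state=(4.732)
t=4.200: state=(4.789)
t=4.400: state=(4.834)
t=4.600: state=(4.871)
t=4.800: state=(4.900)
t=5.000: state=(4.923)
t=5.120: state=(4.935)

(x) = (4.935)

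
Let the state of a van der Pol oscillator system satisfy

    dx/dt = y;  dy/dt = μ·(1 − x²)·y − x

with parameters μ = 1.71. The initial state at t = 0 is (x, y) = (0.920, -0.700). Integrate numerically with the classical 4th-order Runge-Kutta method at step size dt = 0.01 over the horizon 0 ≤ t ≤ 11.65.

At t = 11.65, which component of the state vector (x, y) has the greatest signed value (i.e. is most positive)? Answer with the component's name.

t=0.000: state=(0.920, -0.700)
step 1 (dt=0.01): k1=(-0.700, -1.104), k2=(-0.706, -1.110), k3=(-0.706, -1.110), k4=(-0.711, -1.115); state += dt/6·(k1+2k2+2k3+k4)
t=0.010: state=(0.913, -0.711)
t=0.020: state=(0.906, -0.722)
t=0.030: state=(0.898, -0.734)
continuing one RK4 step at a time; state shown every 50 steps (Δt=0.5):
t=0.500: state=(0.391, -1.539)
t=1.000: state=(-0.798, -3.185)
t=1.500: state=(-1.907, -0.682)
t=2.000: state=(-1.911, 0.309)
t=2.500: state=(-1.715, 0.452)
t=3.000: state=(-1.459, 0.581)
t=3.500: state=(-1.113, 0.837)
t=4.000: state=(-0.553, 1.536)
t=4.500: state=(0.638, 3.346)
t=5.000: state=(1.929, 0.909)
t=5.500: state=(1.971, -0.290)
t=6.000: state=(1.785, -0.428)
t=6.500: state=(1.546, -0.535)
t=7.000: state=(1.235, -0.734)
t=7.500: state=(0.766, -1.228)
t=8.000: state=(-0.162, -2.739)
t=8.500: state=(-1.701, -2.090)
t=9.000: state=(-2.008, 0.166)
t=9.500: state=(-1.850, 0.398)
t=10.000: state=(-1.627, 0.497)
t=10.500: state=(-1.343, 0.655)
t=11.000: state=(-0.940, 1.015)
t=11.500: state=(-0.213, 2.101)
t=11.650: state=(0.147, 2.715)
compare at T: x=0.147, y=2.715

largest component: y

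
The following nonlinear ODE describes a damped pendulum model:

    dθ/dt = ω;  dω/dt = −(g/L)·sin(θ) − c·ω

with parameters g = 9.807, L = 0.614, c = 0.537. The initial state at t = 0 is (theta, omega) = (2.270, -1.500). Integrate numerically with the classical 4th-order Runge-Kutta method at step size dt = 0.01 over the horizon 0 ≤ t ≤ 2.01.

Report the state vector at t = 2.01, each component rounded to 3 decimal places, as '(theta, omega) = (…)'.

(theta, omega) = (1.083, -2.095)

t=0.000: state=(2.270, -1.500)
step 1 (dt=0.01): k1=(-1.500, -11.419), k2=(-1.557, -11.465), k3=(-1.557, -11.468), k4=(-1.615, -11.516); state += dt/6·(k1+2k2+2k3+k4)
t=0.010: state=(2.254, -1.615)
t=0.020: state=(2.238, -1.730)
t=0.030: state=(2.220, -1.847)
continuing one RK4 step at a time; state shown every 10 steps (Δt=0.1):
t=0.100: state=(2.061, -2.699)
t=0.200: state=(1.726, -4.021)
t=0.300: state=(1.256, -5.348)
t=0.400: state=(0.668, -6.331)
t=0.500: state=(0.017, -6.511)
t=0.600: state=(-0.601, -5.716)
t=0.700: state=(-1.103, -4.244)
t=0.800: state=(-1.443, -2.535)
t=0.900: state=(-1.611, -0.850)
t=1.000: state=(-1.616, 0.747)
t=1.100: state=(-1.465, 2.261)
t=1.200: state=(-1.168, 3.646)
t=1.300: state=(-0.745, 4.723)
t=1.400: state=(-0.243, 5.208)
t=1.500: state=(0.270, 4.908)
t=1.600: state=(0.715, 3.908)
t=1.700: state=(1.038, 2.501)
t=1.800: state=(1.211, 0.960)
t=1.900: state=(1.231, -0.558)
t=2.000: state=(1.103, -1.964)
t=2.010: state=(1.083, -2.095)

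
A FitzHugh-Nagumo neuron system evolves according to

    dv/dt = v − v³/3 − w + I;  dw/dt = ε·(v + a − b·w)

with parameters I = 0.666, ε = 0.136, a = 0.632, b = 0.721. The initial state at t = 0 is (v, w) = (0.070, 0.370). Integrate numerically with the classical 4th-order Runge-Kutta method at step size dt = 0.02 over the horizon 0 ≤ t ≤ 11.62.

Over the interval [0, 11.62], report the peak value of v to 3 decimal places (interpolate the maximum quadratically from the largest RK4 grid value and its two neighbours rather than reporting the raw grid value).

max v = 1.616

t=0.000: state=(0.070, 0.370)
step 1 (dt=0.02): k1=(0.366, 0.059), k2=(0.369, 0.060), k3=(0.369, 0.060), k4=(0.372, 0.060); state += dt/6·(k1+2k2+2k3+k4)
t=0.020: state=(0.077, 0.371)
t=0.040: state=(0.085, 0.372)
t=0.060: state=(0.093, 0.374)
continuing one RK4 step at a time; state shown every 25 steps (Δt=0.5):
t=0.500: state=(0.296, 0.406)
t=1.000: state=(0.622, 0.458)
t=1.500: state=(1.020, 0.533)
t=2.000: state=(1.368, 0.629)
t=2.500: state=(1.559, 0.739)
t=3.000: state=(1.615, 0.852)
t=3.500: state=(1.602, 0.960)
t=4.000: state=(1.560, 1.061)
t=4.500: state=(1.505, 1.154)
t=5.000: state=(1.442, 1.238)
t=5.500: state=(1.375, 1.315)
t=6.000: state=(1.302, 1.382)
t=6.500: state=(1.224, 1.442)
t=7.000: state=(1.138, 1.493)
t=7.500: state=(1.042, 1.536)
t=8.000: state=(0.931, 1.570)
t=8.500: state=(0.796, 1.594)
t=9.000: state=(0.624, 1.607)
t=9.500: state=(0.385, 1.606)
t=10.000: state=(0.025, 1.586)
t=10.500: state=(-0.536, 1.536)
t=11.000: state=(-1.258, 1.445)
t=11.500: state=(-1.760, 1.315)
t=11.620: state=(-1.820, 1.281)
largest grid value and its neighbours: v(3.080)=1.61605, v(3.100)=1.61612, v(3.120)=1.61610
parabola through these three points peaks at t≈3.106 with v≈1.61613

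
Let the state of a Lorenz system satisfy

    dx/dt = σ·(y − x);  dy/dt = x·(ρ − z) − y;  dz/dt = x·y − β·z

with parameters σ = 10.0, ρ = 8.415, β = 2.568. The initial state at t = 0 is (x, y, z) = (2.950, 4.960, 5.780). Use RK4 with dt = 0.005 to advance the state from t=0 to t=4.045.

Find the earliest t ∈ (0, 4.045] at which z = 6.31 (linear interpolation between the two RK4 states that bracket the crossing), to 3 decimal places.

t=0.000: state=(2.950, 4.960, 5.780)
step 1 (dt=0.005): k1=(20.100, 2.813, -0.211), k2=(19.668, 2.940, 0.061), k3=(19.682, 2.935, 0.054), k4=(19.263, 3.057, 0.321); state += dt/6·(k1+2k2+2k3+k4)
t=0.005: state=(3.048, 4.975, 5.780)
t=0.010: state=(3.143, 4.991, 5.783)
t=0.015: state=(3.233, 5.007, 5.789)
t=0.110: state=(4.463, 5.415, 6.269)
next step: t=0.115: state=(4.510, 5.435, 6.310) — z has crossed 6.31
linear interpolation between t=0.110 (6.26926) and t=0.115 (6.31020) → t≈0.115

t = 0.115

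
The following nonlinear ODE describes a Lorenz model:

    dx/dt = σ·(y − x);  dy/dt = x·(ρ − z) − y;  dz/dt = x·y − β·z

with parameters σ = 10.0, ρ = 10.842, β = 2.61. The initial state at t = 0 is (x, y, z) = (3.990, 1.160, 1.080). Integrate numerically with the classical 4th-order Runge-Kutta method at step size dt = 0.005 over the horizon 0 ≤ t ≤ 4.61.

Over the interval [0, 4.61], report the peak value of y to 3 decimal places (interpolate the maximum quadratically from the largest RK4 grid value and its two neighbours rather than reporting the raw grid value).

t=0.000: state=(3.990, 1.160, 1.080)
step 1 (dt=0.005): k1=(-28.300, 37.790, 1.810), k2=(-26.648, 36.988, 2.086), k3=(-26.709, 37.027, 2.082), k4=(-25.113, 36.261, 2.341); state += dt/6·(k1+2k2+2k3+k4)
t=0.005: state=(3.857, 1.345, 1.090)
t=0.010: state=(3.738, 1.523, 1.103)
t=0.015: state=(3.635, 1.694, 1.118)
continuing one RK4 step at a time; state shown every 40 steps (Δt=0.2):
t=0.200: state=(4.845, 6.932, 3.260)
t=0.400: state=(8.853, 9.381, 12.523)
t=0.600: state=(5.178, 2.487, 14.086)
t=0.800: state=(2.004, 1.442, 9.158)
t=1.000: state=(1.959, 2.341, 5.961)
t=1.200: state=(3.445, 4.582, 4.987)
t=1.400: state=(6.327, 7.791, 8.021)
t=1.600: state=(7.108, 6.111, 13.113)
t=1.800: state=(4.231, 3.019, 11.468)
t=2.000: state=(3.093, 3.091, 8.341)
t=2.200: state=(3.885, 4.626, 6.996)
t=2.400: state=(5.715, 6.621, 8.560)
t=2.600: state=(6.428, 6.060, 11.603)
t=2.800: state=(4.878, 4.045, 11.218)
t=3.000: state=(3.919, 3.827, 9.152)
t=3.200: state=(4.374, 4.862, 8.179)
t=3.400: state=(5.513, 6.030, 9.190)
t=3.600: state=(5.876, 5.658, 10.895)
t=3.800: state=(4.992, 4.499, 10.705)
t=4.000: state=(4.395, 4.332, 9.440)
t=4.200: state=(4.695, 5.012, 8.869)
t=4.400: state=(5.382, 5.663, 9.551)
t=4.600: state=(5.533, 5.386, 10.493)
t=4.610: state=(5.517, 5.351, 10.515)
largest grid value and its neighbours: y(0.340)=10.00989, y(0.345)=10.02085, y(0.350)=10.02076
parabola through these three points peaks at t≈0.347 with y≈10.02219

max y = 10.022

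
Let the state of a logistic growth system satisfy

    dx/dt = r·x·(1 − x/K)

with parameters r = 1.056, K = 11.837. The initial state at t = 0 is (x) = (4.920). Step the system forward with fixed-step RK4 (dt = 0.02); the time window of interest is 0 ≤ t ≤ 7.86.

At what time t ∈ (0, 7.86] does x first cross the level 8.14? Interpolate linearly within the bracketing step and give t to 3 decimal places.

t=0.000: state=(4.920)
step 1 (dt=0.02): k1=(3.036), k2=(3.041), k3=(3.041), k4=(3.047); state += dt/6·(k1+2k2+2k3+k4)
t=0.020: state=(4.981)
t=0.040: state=(5.042)
t=0.060: state=(5.103)
continuing one RK4 step at a time; state shown every 25 steps (Δt=0.5):
t=0.500: state=(6.471)
t=1.000: state=(7.949)
t=1.060: state=(8.113)
next step: t=1.080: state=(8.167) — x has crossed 8.14
linear interpolation between t=1.060 (8.11304) and t=1.080 (8.16674) → t≈1.070

t = 1.070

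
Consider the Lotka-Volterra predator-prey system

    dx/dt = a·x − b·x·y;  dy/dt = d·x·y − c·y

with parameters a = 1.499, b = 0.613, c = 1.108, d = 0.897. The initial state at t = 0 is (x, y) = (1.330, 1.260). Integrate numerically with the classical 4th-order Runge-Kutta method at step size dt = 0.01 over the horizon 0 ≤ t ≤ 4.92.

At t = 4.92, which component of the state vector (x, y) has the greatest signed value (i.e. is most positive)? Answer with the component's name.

t=0.000: state=(1.330, 1.260)
step 1 (dt=0.01): k1=(0.966, 0.107), k2=(0.969, 0.113), k3=(0.969, 0.113), k4=(0.973, 0.118); state += dt/6·(k1+2k2+2k3+k4)
t=0.010: state=(1.340, 1.261)
t=0.020: state=(1.349, 1.262)
t=0.030: state=(1.359, 1.264)
continuing one RK4 step at a time; state shown every 20 steps (Δt=0.2):
t=0.200: state=(1.535, 1.305)
t=0.400: state=(1.755, 1.404)
t=0.600: state=(1.975, 1.573)
t=0.800: state=(2.166, 1.828)
t=1.000: state=(2.288, 2.187)
t=1.200: state=(2.298, 2.650)
t=1.400: state=(2.171, 3.176)
t=1.600: state=(1.923, 3.679)
t=1.800: state=(1.613, 4.050)
t=2.000: state=(1.308, 4.215)
t=2.200: state=(1.054, 4.170)
t=2.400: state=(0.863, 3.965)
t=2.600: state=(0.729, 3.661)
t=2.800: state=(0.642, 3.315)
t=3.000: state=(0.589, 2.965)
t=3.200: state=(0.564, 2.634)
t=3.400: state=(0.562, 2.334)
t=3.600: state=(0.579, 2.071)
t=3.800: state=(0.615, 1.846)
t=4.000: state=(0.670, 1.660)
t=4.200: state=(0.744, 1.509)
t=4.400: state=(0.841, 1.393)
t=4.600: state=(0.962, 1.312)
t=4.800: state=(1.109, 1.265)
t=4.920: state=(1.210, 1.255)
compare at T: x=1.210, y=1.255

largest component: y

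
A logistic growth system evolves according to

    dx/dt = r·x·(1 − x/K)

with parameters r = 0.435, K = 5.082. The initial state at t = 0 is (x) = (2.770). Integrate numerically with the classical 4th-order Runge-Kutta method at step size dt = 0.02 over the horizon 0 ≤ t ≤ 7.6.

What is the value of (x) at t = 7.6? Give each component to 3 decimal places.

(x) = (4.931)

t=0.000: state=(2.770)
step 1 (dt=0.02): k1=(0.548), k2=(0.548), k3=(0.548), k4=(0.548); state += dt/6·(k1+2k2+2k3+k4)
t=0.020: state=(2.781)
t=0.040: state=(2.792)
t=0.060: state=(2.803)
continuing one RK4 step at a time; state shown every 25 steps (Δt=0.5):
t=0.500: state=(3.040)
t=1.000: state=(3.299)
t=1.500: state=(3.542)
t=2.000: state=(3.765)
t=2.500: state=(3.966)
t=3.000: state=(4.144)
t=3.500: state=(4.299)
t=4.000: state=(4.433)
t=4.500: state=(4.546)
t=5.000: state=(4.642)
t=5.500: state=(4.722)
t=6.000: state=(4.788)
t=6.500: state=(4.843)
t=7.000: state=(4.888)
t=7.500: state=(4.925)
t=7.600: state=(4.931)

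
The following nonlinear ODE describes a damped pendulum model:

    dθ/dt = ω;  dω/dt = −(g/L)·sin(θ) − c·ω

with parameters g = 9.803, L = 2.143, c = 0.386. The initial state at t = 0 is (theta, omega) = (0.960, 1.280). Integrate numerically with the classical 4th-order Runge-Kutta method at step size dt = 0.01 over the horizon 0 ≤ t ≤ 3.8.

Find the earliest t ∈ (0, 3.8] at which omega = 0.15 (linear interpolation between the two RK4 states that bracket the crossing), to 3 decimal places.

t = 0.263

t=0.000: state=(0.960, 1.280)
step 1 (dt=0.01): k1=(1.280, -4.241), k2=(1.259, -4.250), k3=(1.259, -4.250), k4=(1.238, -4.258); state += dt/6·(k1+2k2+2k3+k4)
t=0.010: state=(0.973, 1.238)
t=0.020: state=(0.985, 1.195)
t=0.030: state=(0.996, 1.152)
continuing one RK4 step at a time; state shown every 20 steps (Δt=0.2):
t=0.200: state=(1.130, 0.418)
t=0.260: state=(1.147, 0.161)
next step: t=0.270: state=(1.149, 0.119) — omega has crossed 0.15
linear interpolation between t=0.260 (0.16149) and t=0.270 (0.11923) → t≈0.263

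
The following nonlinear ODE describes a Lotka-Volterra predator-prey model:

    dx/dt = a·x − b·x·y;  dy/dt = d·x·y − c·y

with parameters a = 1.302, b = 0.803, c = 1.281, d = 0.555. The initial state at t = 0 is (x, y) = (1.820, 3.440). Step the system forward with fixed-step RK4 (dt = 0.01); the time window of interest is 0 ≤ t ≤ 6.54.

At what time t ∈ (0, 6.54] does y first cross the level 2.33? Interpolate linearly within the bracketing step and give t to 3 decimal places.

t=0.000: state=(1.820, 3.440)
step 1 (dt=0.01): k1=(-2.658, -0.932), k2=(-2.632, -0.956), k3=(-2.632, -0.956), k4=(-2.606, -0.979); state += dt/6·(k1+2k2+2k3+k4)
t=0.010: state=(1.794, 3.430)
t=0.020: state=(1.768, 3.420)
t=0.030: state=(1.743, 3.410)
continuing one RK4 step at a time; state shown every 25 steps (Δt=0.25):
t=0.250: state=(1.304, 3.092)
t=0.500: state=(1.016, 2.631)
t=0.660: state=(0.910, 2.334)
next step: t=0.670: state=(0.905, 2.316) — y has crossed 2.33
linear interpolation between t=0.660 (2.33387) and t=0.670 (2.31580) → t≈0.662

t = 0.662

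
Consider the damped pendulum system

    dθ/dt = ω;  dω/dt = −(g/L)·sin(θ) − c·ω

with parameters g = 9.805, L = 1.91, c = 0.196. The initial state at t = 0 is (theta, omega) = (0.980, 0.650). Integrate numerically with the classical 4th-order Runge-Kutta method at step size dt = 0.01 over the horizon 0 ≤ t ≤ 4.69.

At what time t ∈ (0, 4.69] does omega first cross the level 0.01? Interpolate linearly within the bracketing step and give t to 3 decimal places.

t=0.000: state=(0.980, 0.650)
step 1 (dt=0.01): k1=(0.650, -4.391), k2=(0.628, -4.396), k3=(0.628, -4.395), k4=(0.606, -4.400); state += dt/6·(k1+2k2+2k3+k4)
t=0.010: state=(0.986, 0.606)
t=0.020: state=(0.992, 0.562)
t=0.030: state=(0.998, 0.518)
t=0.140: state=(1.028, 0.032)
next step: t=0.150: state=(1.028, -0.012) — omega has crossed 0.01
linear interpolation between t=0.140 (0.03168) and t=0.150 (-0.01229) → t≈0.145

t = 0.145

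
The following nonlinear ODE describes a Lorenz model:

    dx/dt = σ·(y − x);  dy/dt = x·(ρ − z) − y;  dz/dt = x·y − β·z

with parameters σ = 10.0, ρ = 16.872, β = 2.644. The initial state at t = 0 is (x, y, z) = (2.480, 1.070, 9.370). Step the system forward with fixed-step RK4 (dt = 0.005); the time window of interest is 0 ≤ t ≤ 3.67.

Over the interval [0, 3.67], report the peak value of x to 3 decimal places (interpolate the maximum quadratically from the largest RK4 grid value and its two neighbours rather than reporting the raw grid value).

t=0.000: state=(2.480, 1.070, 9.370)
step 1 (dt=0.005): k1=(-14.100, 17.535, -22.121), k2=(-13.309, 17.362, -21.905), k3=(-13.333, 17.376, -21.905), k4=(-12.565, 17.212, -21.693); state += dt/6·(k1+2k2+2k3+k4)
t=0.005: state=(2.413, 1.157, 9.260)
t=0.010: state=(2.354, 1.242, 9.153)
t=0.015: state=(2.302, 1.326, 9.048)
continuing one RK4 step at a time; state shown every 40 steps (Δt=0.2):
t=0.200: state=(3.297, 4.965, 6.715)
t=0.400: state=(8.962, 12.348, 12.960)
t=0.600: state=(8.431, 4.323, 22.686)
t=0.800: state=(2.401, 1.214, 14.795)
t=1.000: state=(2.179, 2.855, 9.321)
t=1.200: state=(5.194, 7.701, 8.469)
t=1.400: state=(10.362, 11.110, 19.101)
t=1.600: state=(5.519, 2.331, 19.477)
t=1.800: state=(2.487, 2.352, 12.500)
t=2.000: state=(3.911, 5.460, 9.179)
t=2.200: state=(8.529, 10.971, 14.101)
t=2.400: state=(8.109, 5.213, 21.148)
t=2.600: state=(3.493, 2.514, 15.050)
t=2.800: state=(3.699, 4.702, 10.652)
t=3.000: state=(7.242, 9.520, 12.572)
t=3.200: state=(8.878, 7.313, 20.356)
t=3.400: state=(4.566, 3.089, 16.585)
t=3.600: state=(3.916, 4.562, 11.944)
t=3.670: state=(4.565, 5.766, 11.320)
largest grid value and its neighbours: x(0.490)=10.94044, x(0.495)=10.95151, x(0.500)=10.94923
parabola through these three points peaks at t≈0.497 with x≈10.95223

max x = 10.952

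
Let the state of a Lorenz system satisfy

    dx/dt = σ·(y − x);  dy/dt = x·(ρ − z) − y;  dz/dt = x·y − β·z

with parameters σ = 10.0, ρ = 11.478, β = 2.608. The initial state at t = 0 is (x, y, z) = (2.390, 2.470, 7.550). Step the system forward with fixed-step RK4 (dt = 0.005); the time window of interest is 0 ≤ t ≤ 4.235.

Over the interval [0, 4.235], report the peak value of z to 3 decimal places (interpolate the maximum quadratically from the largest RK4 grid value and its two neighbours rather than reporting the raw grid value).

t=0.000: state=(2.390, 2.470, 7.550)
step 1 (dt=0.005): k1=(0.800, 6.918, -13.787), k2=(0.953, 6.991, -13.651), k3=(0.951, 6.991, -13.650), k4=(1.102, 7.065, -13.514); state += dt/6·(k1+2k2+2k3+k4)
t=0.005: state=(2.395, 2.505, 7.482)
t=0.010: state=(2.401, 2.541, 7.415)
t=0.015: state=(2.409, 2.577, 7.349)
continuing one RK4 step at a time; state shown every 40 steps (Δt=0.2):
t=0.200: state=(3.548, 4.577, 6.070)
t=0.400: state=(6.242, 7.654, 8.569)
t=0.600: state=(7.177, 6.355, 13.441)
t=0.800: state=(4.513, 3.322, 12.076)
t=1.000: state=(3.383, 3.392, 9.001)
t=1.200: state=(4.237, 5.017, 7.785)
t=1.400: state=(6.053, 6.864, 9.646)
t=1.600: state=(6.406, 5.857, 12.389)
t=1.800: state=(4.785, 4.048, 11.486)
t=2.000: state=(4.093, 4.142, 9.459)
t=2.200: state=(4.794, 5.370, 8.879)
t=2.400: state=(5.917, 6.298, 10.360)
t=2.600: state=(5.850, 5.429, 11.732)
t=2.800: state=(4.852, 4.446, 10.947)
t=3.000: state=(4.550, 4.656, 9.704)
t=3.200: state=(5.119, 5.511, 9.597)
t=3.400: state=(5.736, 5.867, 10.668)
t=3.600: state=(5.511, 5.209, 11.259)
t=3.800: state=(4.919, 4.715, 10.619)
t=4.000: state=(4.847, 4.971, 9.914)
t=4.200: state=(5.270, 5.510, 10.044)
t=4.235: state=(5.351, 5.573, 10.153)
largest grid value and its neighbours: z(0.645)=13.68928, z(0.650)=13.68993, z(0.655)=13.68556
parabola through these three points peaks at t≈0.648 with z≈13.69028

max z = 13.690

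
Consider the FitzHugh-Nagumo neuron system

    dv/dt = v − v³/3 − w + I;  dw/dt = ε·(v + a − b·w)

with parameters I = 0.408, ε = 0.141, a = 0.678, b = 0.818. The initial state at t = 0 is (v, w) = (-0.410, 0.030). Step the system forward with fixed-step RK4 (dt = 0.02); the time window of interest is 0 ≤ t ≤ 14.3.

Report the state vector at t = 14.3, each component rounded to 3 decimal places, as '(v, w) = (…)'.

(v, w) = (-0.666, -0.299)

t=0.000: state=(-0.410, 0.030)
step 1 (dt=0.02): k1=(-0.009, 0.034), k2=(-0.009, 0.034), k3=(-0.009, 0.034), k4=(-0.010, 0.034); state += dt/6·(k1+2k2+2k3+k4)
t=0.020: state=(-0.410, 0.031)
t=0.040: state=(-0.410, 0.031)
t=0.060: state=(-0.411, 0.032)
continuing one RK4 step at a time; state shown every 25 steps (Δt=0.5):
t=0.500: state=(-0.420, 0.046)
t=1.000: state=(-0.446, 0.061)
t=1.500: state=(-0.491, 0.072)
t=2.000: state=(-0.563, 0.078)
t=2.500: state=(-0.666, 0.078)
t=3.000: state=(-0.799, 0.070)
t=3.500: state=(-0.951, 0.053)
t=4.000: state=(-1.099, 0.026)
t=4.500: state=(-1.219, -0.009)
t=5.000: state=(-1.297, -0.048)
t=5.500: state=(-1.335, -0.089)
t=6.000: state=(-1.345, -0.130)
t=6.500: state=(-1.335, -0.168)
t=7.000: state=(-1.313, -0.203)
t=7.500: state=(-1.284, -0.234)
t=8.000: state=(-1.250, -0.261)
t=8.500: state=(-1.214, -0.285)
t=9.000: state=(-1.175, -0.304)
t=9.500: state=(-1.136, -0.320)
t=10.000: state=(-1.095, -0.332)
t=10.500: state=(-1.053, -0.340)
t=11.000: state=(-1.011, -0.345)
t=11.500: state=(-0.966, -0.347)
t=12.000: state=(-0.921, -0.346)
t=12.500: state=(-0.873, -0.342)
t=13.000: state=(-0.822, -0.334)
t=13.500: state=(-0.767, -0.323)
t=14.000: state=(-0.706, -0.309)
t=14.300: state=(-0.666, -0.299)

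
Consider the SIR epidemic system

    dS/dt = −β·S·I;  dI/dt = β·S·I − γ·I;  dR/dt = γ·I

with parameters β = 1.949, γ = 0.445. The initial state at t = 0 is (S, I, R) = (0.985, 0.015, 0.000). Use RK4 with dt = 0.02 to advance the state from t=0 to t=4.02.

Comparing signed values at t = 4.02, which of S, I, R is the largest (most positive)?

largest component: I

t=0.000: state=(0.985, 0.015, 0.000)
step 1 (dt=0.02): k1=(-0.029, 0.022, 0.007), k2=(-0.029, 0.022, 0.007), k3=(-0.029, 0.022, 0.007), k4=(-0.030, 0.023, 0.007); state += dt/6·(k1+2k2+2k3+k4)
t=0.020: state=(0.984, 0.015, 0.000)
t=0.040: state=(0.984, 0.016, 0.000)
t=0.060: state=(0.983, 0.016, 0.000)
continuing one RK4 step at a time; state shown every 10 steps (Δt=0.2):
t=0.200: state=(0.978, 0.020, 0.002)
t=0.400: state=(0.969, 0.027, 0.004)
t=0.600: state=(0.958, 0.036, 0.006)
t=0.800: state=(0.942, 0.047, 0.010)
t=1.000: state=(0.923, 0.063, 0.015)
t=1.200: state=(0.897, 0.082, 0.021)
t=1.400: state=(0.865, 0.105, 0.030)
t=1.600: state=(0.826, 0.134, 0.040)
t=1.800: state=(0.779, 0.167, 0.054)
t=2.000: state=(0.724, 0.205, 0.070)
t=2.200: state=(0.663, 0.246, 0.090)
t=2.400: state=(0.598, 0.288, 0.114)
t=2.600: state=(0.530, 0.328, 0.141)
t=2.800: state=(0.463, 0.365, 0.172)
t=3.000: state=(0.399, 0.395, 0.206)
t=3.200: state=(0.341, 0.417, 0.242)
t=3.400: state=(0.289, 0.431, 0.280)
t=3.600: state=(0.244, 0.437, 0.319)
t=3.800: state=(0.206, 0.437, 0.358)
t=4.000: state=(0.174, 0.430, 0.396)
t=4.020: state=(0.171, 0.429, 0.400)
compare at T: S=0.171, I=0.429, R=0.400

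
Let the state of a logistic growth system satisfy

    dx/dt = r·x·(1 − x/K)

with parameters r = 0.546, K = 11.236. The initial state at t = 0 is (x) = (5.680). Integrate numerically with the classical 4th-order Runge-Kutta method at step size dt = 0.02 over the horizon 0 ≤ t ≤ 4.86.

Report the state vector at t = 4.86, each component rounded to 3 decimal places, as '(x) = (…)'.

(x) = (10.512)

t=0.000: state=(5.680)
step 1 (dt=0.02): k1=(1.534), k2=(1.533), k3=(1.533), k4=(1.533); state += dt/6·(k1+2k2+2k3+k4)
t=0.020: state=(5.711)
t=0.040: state=(5.741)
t=0.060: state=(5.772)
continuing one RK4 step at a time; state shown every 10 steps (Δt=0.2):
t=0.200: state=(5.986)
t=0.400: state=(6.290)
t=0.600: state=(6.590)
t=0.800: state=(6.885)
t=1.000: state=(7.172)
t=1.200: state=(7.451)
t=1.400: state=(7.720)
t=1.600: state=(7.978)
t=1.800: state=(8.225)
t=2.000: state=(8.459)
t=2.200: state=(8.681)
t=2.400: state=(8.890)
t=2.600: state=(9.087)
t=2.800: state=(9.270)
t=3.000: state=(9.441)
t=3.200: state=(9.600)
t=3.400: state=(9.747)
t=3.600: state=(9.882)
t=3.800: state=(10.007)
t=4.000: state=(10.121)
t=4.200: state=(10.226)
t=4.400: state=(10.322)
t=4.600: state=(10.410)
t=4.800: state=(10.490)
t=4.860: state=(10.512)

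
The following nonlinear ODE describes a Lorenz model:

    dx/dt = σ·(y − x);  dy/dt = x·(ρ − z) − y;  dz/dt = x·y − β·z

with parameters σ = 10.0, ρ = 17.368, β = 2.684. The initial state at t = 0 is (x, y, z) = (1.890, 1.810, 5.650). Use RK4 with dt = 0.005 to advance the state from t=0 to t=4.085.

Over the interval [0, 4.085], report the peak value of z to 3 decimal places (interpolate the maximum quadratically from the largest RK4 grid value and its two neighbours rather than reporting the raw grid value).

max z = 25.248

t=0.000: state=(1.890, 1.810, 5.650)
step 1 (dt=0.005): k1=(-0.800, 20.337, -11.744), k2=(-0.272, 20.318, -11.573), k3=(-0.285, 20.333, -11.571), k4=(0.231, 20.328, -11.399); state += dt/6·(k1+2k2+2k3+k4)
t=0.005: state=(1.889, 1.912, 5.592)
t=0.010: state=(1.892, 2.013, 5.536)
t=0.015: state=(1.901, 2.115, 5.482)
continuing one RK4 step at a time; state shown every 40 steps (Δt=0.2):
t=0.200: state=(4.898, 7.990, 5.738)
t=0.400: state=(12.013, 12.818, 21.527)
t=0.600: state=(4.346, 0.256, 20.120)
t=0.800: state=(0.770, 0.437, 11.793)
t=1.000: state=(1.034, 1.542, 7.015)
t=1.200: state=(3.327, 5.440, 5.229)
t=1.400: state=(10.336, 14.147, 14.814)
t=1.600: state=(7.374, 2.099, 23.272)
t=1.800: state=(1.283, 0.355, 13.924)
t=2.000: state=(1.030, 1.414, 8.266)
t=2.200: state=(2.929, 4.698, 5.724)
t=2.400: state=(9.218, 13.265, 12.497)
t=2.600: state=(8.710, 3.762, 24.067)
t=2.800: state=(1.804, 0.524, 14.941)
t=3.000: state=(1.323, 1.749, 8.950)
t=3.200: state=(3.496, 5.494, 6.524)
t=3.400: state=(9.875, 13.291, 14.769)
t=3.600: state=(7.665, 3.010, 22.912)
t=3.800: state=(1.937, 1.039, 14.208)
t=4.000: state=(2.043, 2.818, 8.810)
t=4.085: state=(2.978, 4.445, 7.700)
largest grid value and its neighbours: z(0.470)=25.23655, z(0.475)=25.24800, z(0.480)=25.22897
parabola through these three points peaks at t≈0.474 with z≈25.24823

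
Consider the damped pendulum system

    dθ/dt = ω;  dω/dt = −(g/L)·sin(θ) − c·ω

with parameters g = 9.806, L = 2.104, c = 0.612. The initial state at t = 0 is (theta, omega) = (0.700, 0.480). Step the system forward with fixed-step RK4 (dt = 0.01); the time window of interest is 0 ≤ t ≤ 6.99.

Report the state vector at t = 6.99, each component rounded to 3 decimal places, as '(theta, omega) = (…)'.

t=0.000: state=(0.700, 0.480)
step 1 (dt=0.01): k1=(0.480, -3.296), k2=(0.464, -3.295), k3=(0.464, -3.294), k4=(0.447, -3.293); state += dt/6·(k1+2k2+2k3+k4)
t=0.010: state=(0.705, 0.447)
t=0.020: state=(0.709, 0.414)
t=0.030: state=(0.713, 0.381)
continuing one RK4 step at a time; state shown every 25 steps (Δt=0.25):
t=0.250: state=(0.720, -0.306)
t=0.500: state=(0.562, -0.917)
t=0.750: state=(0.286, -1.233)
t=1.000: state=(-0.025, -1.193)
t=1.250: state=(-0.285, -0.846)
t=1.500: state=(-0.434, -0.334)
t=1.750: state=(-0.451, 0.187)
t=2.000: state=(-0.351, 0.589)
t=2.250: state=(-0.174, 0.787)
t=2.500: state=(0.023, 0.753)
t=2.750: state=(0.186, 0.526)
t=3.000: state=(0.277, 0.195)
t=3.250: state=(0.283, -0.139)
t=3.500: state=(0.215, -0.390)
t=3.750: state=(0.100, -0.505)
t=4.000: state=(-0.025, -0.471)
t=4.250: state=(-0.126, -0.318)
t=4.500: state=(-0.179, -0.103)
t=4.750: state=(-0.178, 0.108)
t=5.000: state=(-0.130, 0.261)
t=5.250: state=(-0.055, 0.324)
t=5.500: state=(0.024, 0.293)
t=5.750: state=(0.085, 0.189)
t=6.000: state=(0.116, 0.050)
t=6.250: state=(0.111, -0.082)
t=6.500: state=(0.078, -0.174)
t=6.750: state=(0.029, -0.207)
t=6.990: state=(-0.019, -0.183)

(theta, omega) = (-0.019, -0.183)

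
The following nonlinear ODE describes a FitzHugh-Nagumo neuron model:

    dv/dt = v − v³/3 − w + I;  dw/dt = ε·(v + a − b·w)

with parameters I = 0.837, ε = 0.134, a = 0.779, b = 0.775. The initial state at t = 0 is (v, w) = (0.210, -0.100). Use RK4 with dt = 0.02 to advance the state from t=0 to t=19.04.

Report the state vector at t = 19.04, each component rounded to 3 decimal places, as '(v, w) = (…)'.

(v, w) = (-1.396, 0.240)

t=0.000: state=(0.210, -0.100)
step 1 (dt=0.02): k1=(1.144, 0.143), k2=(1.153, 0.144), k3=(1.153, 0.144), k4=(1.163, 0.146); state += dt/6·(k1+2k2+2k3+k4)
t=0.020: state=(0.233, -0.097)
t=0.040: state=(0.257, -0.094)
t=0.060: state=(0.280, -0.091)
continuing one RK4 step at a time; state shown every 50 steps (Δt=1):
t=1.000: state=(1.557, 0.124)
t=2.000: state=(1.909, 0.442)
t=3.000: state=(1.828, 0.737)
t=4.000: state=(1.715, 0.988)
t=5.000: state=(1.595, 1.201)
t=6.000: state=(1.470, 1.376)
t=7.000: state=(1.336, 1.518)
t=8.000: state=(1.186, 1.628)
t=9.000: state=(1.007, 1.707)
t=10.000: state=(0.763, 1.751)
t=11.000: state=(0.352, 1.751)
t=12.000: state=(-0.570, 1.671)
t=13.000: state=(-1.755, 1.446)
t=14.000: state=(-1.898, 1.164)
t=15.000: state=(-1.813, 0.912)
t=16.000: state=(-1.712, 0.697)
t=17.000: state=(-1.610, 0.516)
t=18.000: state=(-1.507, 0.366)
t=19.000: state=(-1.401, 0.244)
t=19.040: state=(-1.396, 0.240)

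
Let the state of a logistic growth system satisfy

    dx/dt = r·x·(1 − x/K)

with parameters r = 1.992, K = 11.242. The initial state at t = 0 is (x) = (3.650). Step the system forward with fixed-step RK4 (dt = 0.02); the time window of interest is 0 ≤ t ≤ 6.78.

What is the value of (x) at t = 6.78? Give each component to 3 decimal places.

t=0.000: state=(3.650)
step 1 (dt=0.02): k1=(4.910), k2=(4.944), k3=(4.944), k4=(4.977); state += dt/6·(k1+2k2+2k3+k4)
t=0.020: state=(3.749)
t=0.040: state=(3.849)
t=0.060: state=(3.951)
continuing one RK4 step at a time; state shown every 25 steps (Δt=0.5):
t=0.500: state=(6.358)
t=1.000: state=(8.757)
t=1.500: state=(10.176)
t=2.000: state=(10.823)
t=2.500: state=(11.084)
t=3.000: state=(11.183)
t=3.500: state=(11.220)
t=4.000: state=(11.234)
t=4.500: state=(11.239)
t=5.000: state=(11.241)
t=5.500: state=(11.242)
t=6.000: state=(11.242)
t=6.500: state=(11.242)
t=6.780: state=(11.242)

(x) = (11.242)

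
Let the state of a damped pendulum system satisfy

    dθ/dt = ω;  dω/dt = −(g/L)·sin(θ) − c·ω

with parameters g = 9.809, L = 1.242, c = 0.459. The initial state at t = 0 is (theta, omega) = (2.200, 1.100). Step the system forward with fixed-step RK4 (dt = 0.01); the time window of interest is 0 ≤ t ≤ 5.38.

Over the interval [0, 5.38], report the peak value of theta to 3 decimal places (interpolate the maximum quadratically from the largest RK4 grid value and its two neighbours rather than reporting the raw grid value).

max theta = 2.293

t=0.000: state=(2.200, 1.100)
step 1 (dt=0.01): k1=(1.100, -6.890), k2=(1.066, -6.849), k3=(1.066, -6.850), k4=(1.032, -6.809); state += dt/6·(k1+2k2+2k3+k4)
t=0.010: state=(2.211, 1.032)
t=0.020: state=(2.221, 0.964)
t=0.030: state=(2.230, 0.897)
continuing one RK4 step at a time; state shown every 20 steps (Δt=0.2):
t=0.200: state=(2.291, -0.154)
t=0.400: state=(2.144, -1.327)
t=0.600: state=(1.754, -2.594)
t=0.800: state=(1.106, -3.838)
t=1.000: state=(0.262, -4.431)
t=1.200: state=(-0.580, -3.784)
t=1.400: state=(-1.194, -2.273)
t=1.600: state=(-1.480, -0.600)
t=1.800: state=(-1.442, 0.956)
t=2.000: state=(-1.110, 2.318)
t=2.200: state=(-0.545, 3.222)
t=2.400: state=(0.119, 3.245)
t=2.600: state=(0.691, 2.348)
t=2.800: state=(1.027, 0.980)
t=3.000: state=(1.080, -0.435)
t=3.200: state=(0.866, -1.657)
t=3.400: state=(0.446, -2.438)
t=3.600: state=(-0.061, -2.505)
t=3.800: state=(-0.506, -1.846)
t=4.000: state=(-0.771, -0.762)
t=4.200: state=(-0.807, 0.396)
t=4.400: state=(-0.625, 1.367)
t=4.600: state=(-0.288, 1.918)
t=4.800: state=(0.103, 1.884)
t=5.000: state=(0.429, 1.306)
t=5.200: state=(0.605, 0.426)
t=5.380: state=(0.606, -0.398)
largest grid value and its neighbours: theta(0.160)=2.29263, theta(0.170)=2.29315, theta(0.180)=2.29309
parabola through these three points peaks at t≈0.174 with theta≈2.29320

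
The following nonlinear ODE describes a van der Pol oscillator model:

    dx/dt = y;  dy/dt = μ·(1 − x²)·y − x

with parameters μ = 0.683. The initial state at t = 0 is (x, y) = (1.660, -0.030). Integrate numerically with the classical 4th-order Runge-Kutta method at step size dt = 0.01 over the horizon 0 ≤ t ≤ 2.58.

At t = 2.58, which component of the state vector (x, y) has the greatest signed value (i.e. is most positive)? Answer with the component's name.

t=0.000: state=(1.660, -0.030)
step 1 (dt=0.01): k1=(-0.030, -1.624), k2=(-0.038, -1.614), k3=(-0.038, -1.614), k4=(-0.046, -1.604); state += dt/6·(k1+2k2+2k3+k4)
t=0.010: state=(1.660, -0.046)
t=0.020: state=(1.659, -0.062)
t=0.030: state=(1.658, -0.078)
continuing one RK4 step at a time; state shown every 10 steps (Δt=0.1):
t=0.100: state=(1.649, -0.183)
t=0.200: state=(1.624, -0.318)
t=0.300: state=(1.586, -0.438)
t=0.400: state=(1.537, -0.545)
t=0.500: state=(1.477, -0.644)
t=0.600: state=(1.408, -0.738)
t=0.700: state=(1.330, -0.828)
t=0.800: state=(1.243, -0.918)
t=0.900: state=(1.146, -1.009)
t=1.000: state=(1.041, -1.104)
t=1.100: state=(0.925, -1.205)
t=1.200: state=(0.799, -1.313)
t=1.300: state=(0.662, -1.430)
t=1.400: state=(0.513, -1.555)
t=1.500: state=(0.351, -1.689)
t=1.600: state=(0.175, -1.826)
t=1.700: state=(-0.014, -1.963)
t=1.800: state=(-0.217, -2.087)
t=1.900: state=(-0.431, -2.185)
t=2.000: state=(-0.652, -2.238)
t=2.100: state=(-0.876, -2.224)
t=2.200: state=(-1.095, -2.129)
t=2.300: state=(-1.299, -1.948)
t=2.400: state=(-1.482, -1.692)
t=2.500: state=(-1.636, -1.386)
t=2.580: state=(-1.736, -1.124)
compare at T: x=-1.736, y=-1.124

largest component: y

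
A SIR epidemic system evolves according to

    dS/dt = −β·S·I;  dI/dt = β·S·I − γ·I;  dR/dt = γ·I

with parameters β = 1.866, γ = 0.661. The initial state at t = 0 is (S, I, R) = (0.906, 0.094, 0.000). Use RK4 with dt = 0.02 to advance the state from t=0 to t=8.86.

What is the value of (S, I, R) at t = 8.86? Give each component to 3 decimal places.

(S, I, R) = (0.069, 0.019, 0.912)

t=0.000: state=(0.906, 0.094, 0.000)
step 1 (dt=0.02): k1=(-0.159, 0.097, 0.062), k2=(-0.160, 0.097, 0.063), k3=(-0.160, 0.098, 0.063), k4=(-0.162, 0.098, 0.063); state += dt/6·(k1+2k2+2k3+k4)
t=0.020: state=(0.903, 0.096, 0.001)
t=0.040: state=(0.900, 0.098, 0.003)
t=0.060: state=(0.896, 0.100, 0.004)
continuing one RK4 step at a time; state shown every 25 steps (Δt=0.5):
t=0.500: state=(0.809, 0.151, 0.040)
t=1.000: state=(0.682, 0.218, 0.101)
t=1.500: state=(0.541, 0.277, 0.183)
t=2.000: state=(0.410, 0.309, 0.281)
t=2.500: state=(0.307, 0.310, 0.384)
t=3.000: state=(0.232, 0.285, 0.483)
t=3.500: state=(0.181, 0.248, 0.571)
t=4.000: state=(0.146, 0.208, 0.646)
t=4.500: state=(0.123, 0.169, 0.708)
t=5.000: state=(0.106, 0.135, 0.758)
t=5.500: state=(0.095, 0.107, 0.798)
t=6.000: state=(0.087, 0.083, 0.830)
t=6.500: state=(0.081, 0.065, 0.854)
t=7.000: state=(0.077, 0.050, 0.873)
t=7.500: state=(0.074, 0.039, 0.887)
t=8.000: state=(0.072, 0.030, 0.899)
t=8.500: state=(0.070, 0.023, 0.907)
t=8.860: state=(0.069, 0.019, 0.912)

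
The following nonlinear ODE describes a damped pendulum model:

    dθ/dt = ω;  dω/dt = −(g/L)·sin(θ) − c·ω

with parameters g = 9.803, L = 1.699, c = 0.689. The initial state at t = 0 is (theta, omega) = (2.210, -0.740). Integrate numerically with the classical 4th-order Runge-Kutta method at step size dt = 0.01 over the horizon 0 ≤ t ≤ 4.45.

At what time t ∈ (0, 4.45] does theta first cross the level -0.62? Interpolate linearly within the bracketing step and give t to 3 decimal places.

t=0.000: state=(2.210, -0.740)
step 1 (dt=0.01): k1=(-0.740, -4.121), k2=(-0.761, -4.119), k3=(-0.761, -4.120), k4=(-0.781, -4.119); state += dt/6·(k1+2k2+2k3+k4)
t=0.010: state=(2.202, -0.781)
t=0.020: state=(2.194, -0.822)
t=0.030: state=(2.186, -0.864)
continuing one RK4 step at a time; state shown every 20 steps (Δt=0.2):
t=0.200: state=(1.979, -1.570)
t=0.400: state=(1.581, -2.413)
t=0.600: state=(1.022, -3.130)
t=0.800: state=(0.359, -3.398)
t=1.000: state=(-0.291, -2.982)
t=1.120: state=(-0.618, -2.450)
next step: t=1.130: state=(-0.642, -2.399) — theta has crossed -0.62
linear interpolation between t=1.120 (-0.61804) and t=1.130 (-0.64229) → t≈1.121

t = 1.121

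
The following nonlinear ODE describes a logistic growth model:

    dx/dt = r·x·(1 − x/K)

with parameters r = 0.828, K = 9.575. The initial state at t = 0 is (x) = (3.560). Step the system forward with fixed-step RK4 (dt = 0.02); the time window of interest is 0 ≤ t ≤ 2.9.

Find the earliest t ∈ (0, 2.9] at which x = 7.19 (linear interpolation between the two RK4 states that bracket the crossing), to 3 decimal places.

t = 1.966

t=0.000: state=(3.560)
step 1 (dt=0.02): k1=(1.852), k2=(1.856), k3=(1.856), k4=(1.859); state += dt/6·(k1+2k2+2k3+k4)
t=0.020: state=(3.597)
t=0.040: state=(3.634)
t=0.060: state=(3.672)
continuing one RK4 step at a time; state shown every 5 steps (Δt=0.1):
t=0.100: state=(3.747)
t=0.200: state=(3.937)
t=0.300: state=(4.131)
t=0.400: state=(4.326)
t=0.500: state=(4.523)
t=0.600: state=(4.721)
t=0.700: state=(4.919)
t=0.800: state=(5.117)
t=0.900: state=(5.314)
t=1.000: state=(5.508)
t=1.100: state=(5.701)
t=1.200: state=(5.890)
t=1.300: state=(6.076)
t=1.400: state=(6.258)
t=1.500: state=(6.435)
t=1.600: state=(6.607)
t=1.700: state=(6.774)
t=1.800: state=(6.935)
t=1.900: state=(7.091)
t=1.960: state=(7.181)
next step: t=1.980: state=(7.210) — x has crossed 7.19
linear interpolation between t=1.960 (7.18084) and t=1.980 (7.21045) → t≈1.966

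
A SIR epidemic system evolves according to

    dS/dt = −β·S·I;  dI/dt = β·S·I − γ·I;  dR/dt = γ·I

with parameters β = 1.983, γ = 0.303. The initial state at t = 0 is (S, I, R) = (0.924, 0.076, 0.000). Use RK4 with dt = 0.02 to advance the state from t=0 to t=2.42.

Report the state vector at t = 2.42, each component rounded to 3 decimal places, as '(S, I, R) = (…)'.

(S, I, R) = (0.182, 0.570, 0.248)

t=0.000: state=(0.924, 0.076, 0.000)
step 1 (dt=0.02): k1=(-0.139, 0.116, 0.023), k2=(-0.141, 0.118, 0.023), k3=(-0.141, 0.118, 0.023), k4=(-0.143, 0.119, 0.024); state += dt/6·(k1+2k2+2k3+k4)
t=0.020: state=(0.921, 0.078, 0.000)
t=0.040: state=(0.918, 0.081, 0.001)
t=0.060: state=(0.915, 0.083, 0.001)
continuing one RK4 step at a time; state shown every 5 steps (Δt=0.1):
t=0.100: state=(0.909, 0.088, 0.002)
t=0.200: state=(0.892, 0.103, 0.005)
t=0.300: state=(0.873, 0.119, 0.009)
t=0.400: state=(0.851, 0.136, 0.013)
t=0.500: state=(0.827, 0.156, 0.017)
t=0.600: state=(0.800, 0.178, 0.022)
t=0.700: state=(0.770, 0.202, 0.028)
t=0.800: state=(0.738, 0.228, 0.034)
t=0.900: state=(0.704, 0.255, 0.042)
t=1.000: state=(0.667, 0.283, 0.050)
t=1.100: state=(0.629, 0.312, 0.059)
t=1.200: state=(0.589, 0.342, 0.069)
t=1.300: state=(0.549, 0.371, 0.080)
t=1.400: state=(0.509, 0.400, 0.091)
t=1.500: state=(0.469, 0.428, 0.104)
t=1.600: state=(0.429, 0.454, 0.117)
t=1.700: state=(0.391, 0.477, 0.131)
t=1.800: state=(0.355, 0.499, 0.146)
t=1.900: state=(0.321, 0.517, 0.161)
t=2.000: state=(0.289, 0.533, 0.177)
t=2.100: state=(0.260, 0.546, 0.194)
t=2.200: state=(0.233, 0.556, 0.210)
t=2.300: state=(0.209, 0.564, 0.227)
t=2.400: state=(0.186, 0.569, 0.245)
t=2.420: state=(0.182, 0.570, 0.248)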